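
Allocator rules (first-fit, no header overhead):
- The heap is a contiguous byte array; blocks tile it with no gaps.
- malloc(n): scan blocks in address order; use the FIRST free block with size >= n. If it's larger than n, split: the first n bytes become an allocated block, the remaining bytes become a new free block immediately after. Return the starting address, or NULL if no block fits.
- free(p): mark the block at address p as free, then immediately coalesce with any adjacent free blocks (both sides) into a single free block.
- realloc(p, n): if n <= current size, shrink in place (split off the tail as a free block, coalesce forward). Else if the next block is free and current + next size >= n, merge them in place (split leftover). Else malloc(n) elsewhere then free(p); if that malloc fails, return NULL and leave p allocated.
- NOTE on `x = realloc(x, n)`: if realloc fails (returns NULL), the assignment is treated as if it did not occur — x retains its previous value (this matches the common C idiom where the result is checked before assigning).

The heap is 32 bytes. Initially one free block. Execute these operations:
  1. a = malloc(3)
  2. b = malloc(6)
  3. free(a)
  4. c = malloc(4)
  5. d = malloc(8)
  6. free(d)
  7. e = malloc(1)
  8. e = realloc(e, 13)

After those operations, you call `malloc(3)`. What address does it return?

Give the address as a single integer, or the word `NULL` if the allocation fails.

Op 1: a = malloc(3) -> a = 0; heap: [0-2 ALLOC][3-31 FREE]
Op 2: b = malloc(6) -> b = 3; heap: [0-2 ALLOC][3-8 ALLOC][9-31 FREE]
Op 3: free(a) -> (freed a); heap: [0-2 FREE][3-8 ALLOC][9-31 FREE]
Op 4: c = malloc(4) -> c = 9; heap: [0-2 FREE][3-8 ALLOC][9-12 ALLOC][13-31 FREE]
Op 5: d = malloc(8) -> d = 13; heap: [0-2 FREE][3-8 ALLOC][9-12 ALLOC][13-20 ALLOC][21-31 FREE]
Op 6: free(d) -> (freed d); heap: [0-2 FREE][3-8 ALLOC][9-12 ALLOC][13-31 FREE]
Op 7: e = malloc(1) -> e = 0; heap: [0-0 ALLOC][1-2 FREE][3-8 ALLOC][9-12 ALLOC][13-31 FREE]
Op 8: e = realloc(e, 13) -> e = 13; heap: [0-2 FREE][3-8 ALLOC][9-12 ALLOC][13-25 ALLOC][26-31 FREE]
malloc(3): first-fit scan over [0-2 FREE][3-8 ALLOC][9-12 ALLOC][13-25 ALLOC][26-31 FREE] -> 0

Answer: 0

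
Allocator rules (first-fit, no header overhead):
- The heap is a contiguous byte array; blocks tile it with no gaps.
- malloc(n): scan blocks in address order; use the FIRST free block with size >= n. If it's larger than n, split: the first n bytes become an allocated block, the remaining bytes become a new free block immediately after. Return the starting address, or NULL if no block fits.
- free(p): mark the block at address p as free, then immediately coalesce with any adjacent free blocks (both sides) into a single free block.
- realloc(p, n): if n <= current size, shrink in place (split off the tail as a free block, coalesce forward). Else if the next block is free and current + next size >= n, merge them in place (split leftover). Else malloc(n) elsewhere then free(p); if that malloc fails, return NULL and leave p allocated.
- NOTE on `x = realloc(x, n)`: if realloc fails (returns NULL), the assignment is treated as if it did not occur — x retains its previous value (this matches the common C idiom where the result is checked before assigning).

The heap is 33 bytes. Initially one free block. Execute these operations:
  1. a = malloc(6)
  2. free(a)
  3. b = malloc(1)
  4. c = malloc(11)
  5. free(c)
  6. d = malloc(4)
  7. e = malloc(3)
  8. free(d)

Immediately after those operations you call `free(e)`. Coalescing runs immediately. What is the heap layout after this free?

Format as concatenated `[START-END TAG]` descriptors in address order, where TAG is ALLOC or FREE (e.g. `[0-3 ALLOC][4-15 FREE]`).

Answer: [0-0 ALLOC][1-32 FREE]

Derivation:
Op 1: a = malloc(6) -> a = 0; heap: [0-5 ALLOC][6-32 FREE]
Op 2: free(a) -> (freed a); heap: [0-32 FREE]
Op 3: b = malloc(1) -> b = 0; heap: [0-0 ALLOC][1-32 FREE]
Op 4: c = malloc(11) -> c = 1; heap: [0-0 ALLOC][1-11 ALLOC][12-32 FREE]
Op 5: free(c) -> (freed c); heap: [0-0 ALLOC][1-32 FREE]
Op 6: d = malloc(4) -> d = 1; heap: [0-0 ALLOC][1-4 ALLOC][5-32 FREE]
Op 7: e = malloc(3) -> e = 5; heap: [0-0 ALLOC][1-4 ALLOC][5-7 ALLOC][8-32 FREE]
Op 8: free(d) -> (freed d); heap: [0-0 ALLOC][1-4 FREE][5-7 ALLOC][8-32 FREE]
free(e): e = 5 -> block [5-7 ALLOC]; mark free, coalesce with adjacent free neighbors -> [0-0 ALLOC][1-32 FREE]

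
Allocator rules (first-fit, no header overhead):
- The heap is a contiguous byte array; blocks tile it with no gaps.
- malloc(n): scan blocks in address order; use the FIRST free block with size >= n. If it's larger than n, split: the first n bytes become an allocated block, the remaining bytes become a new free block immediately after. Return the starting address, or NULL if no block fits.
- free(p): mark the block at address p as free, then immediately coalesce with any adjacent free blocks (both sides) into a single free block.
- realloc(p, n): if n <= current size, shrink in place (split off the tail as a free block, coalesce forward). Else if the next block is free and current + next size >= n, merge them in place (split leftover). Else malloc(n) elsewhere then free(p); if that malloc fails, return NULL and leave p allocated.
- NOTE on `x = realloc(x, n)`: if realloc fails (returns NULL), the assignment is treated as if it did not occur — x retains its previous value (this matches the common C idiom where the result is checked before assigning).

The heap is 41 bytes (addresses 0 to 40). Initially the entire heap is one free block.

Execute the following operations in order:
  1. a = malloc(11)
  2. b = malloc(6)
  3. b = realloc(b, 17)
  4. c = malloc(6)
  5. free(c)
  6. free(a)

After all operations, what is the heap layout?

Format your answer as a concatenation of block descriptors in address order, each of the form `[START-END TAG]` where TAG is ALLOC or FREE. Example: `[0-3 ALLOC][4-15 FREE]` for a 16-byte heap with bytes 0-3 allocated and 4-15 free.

Op 1: a = malloc(11) -> a = 0; heap: [0-10 ALLOC][11-40 FREE]
Op 2: b = malloc(6) -> b = 11; heap: [0-10 ALLOC][11-16 ALLOC][17-40 FREE]
Op 3: b = realloc(b, 17) -> b = 11; heap: [0-10 ALLOC][11-27 ALLOC][28-40 FREE]
Op 4: c = malloc(6) -> c = 28; heap: [0-10 ALLOC][11-27 ALLOC][28-33 ALLOC][34-40 FREE]
Op 5: free(c) -> (freed c); heap: [0-10 ALLOC][11-27 ALLOC][28-40 FREE]
Op 6: free(a) -> (freed a); heap: [0-10 FREE][11-27 ALLOC][28-40 FREE]

Answer: [0-10 FREE][11-27 ALLOC][28-40 FREE]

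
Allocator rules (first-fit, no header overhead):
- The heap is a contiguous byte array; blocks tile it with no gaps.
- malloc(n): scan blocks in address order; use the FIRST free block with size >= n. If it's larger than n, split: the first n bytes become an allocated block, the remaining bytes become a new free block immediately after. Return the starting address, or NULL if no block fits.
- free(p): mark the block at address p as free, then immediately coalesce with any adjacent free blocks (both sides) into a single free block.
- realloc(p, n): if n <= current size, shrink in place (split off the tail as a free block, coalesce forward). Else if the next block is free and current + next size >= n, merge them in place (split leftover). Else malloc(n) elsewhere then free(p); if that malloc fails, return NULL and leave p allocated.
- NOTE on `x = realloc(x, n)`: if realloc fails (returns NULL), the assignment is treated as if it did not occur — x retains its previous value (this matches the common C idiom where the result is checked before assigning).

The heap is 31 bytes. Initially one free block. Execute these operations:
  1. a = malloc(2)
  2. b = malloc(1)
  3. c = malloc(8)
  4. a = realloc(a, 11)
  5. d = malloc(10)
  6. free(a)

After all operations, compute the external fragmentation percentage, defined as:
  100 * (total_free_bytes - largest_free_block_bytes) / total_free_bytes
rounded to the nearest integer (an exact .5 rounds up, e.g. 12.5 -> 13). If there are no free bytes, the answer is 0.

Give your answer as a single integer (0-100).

Answer: 9

Derivation:
Op 1: a = malloc(2) -> a = 0; heap: [0-1 ALLOC][2-30 FREE]
Op 2: b = malloc(1) -> b = 2; heap: [0-1 ALLOC][2-2 ALLOC][3-30 FREE]
Op 3: c = malloc(8) -> c = 3; heap: [0-1 ALLOC][2-2 ALLOC][3-10 ALLOC][11-30 FREE]
Op 4: a = realloc(a, 11) -> a = 11; heap: [0-1 FREE][2-2 ALLOC][3-10 ALLOC][11-21 ALLOC][22-30 FREE]
Op 5: d = malloc(10) -> d = NULL; heap: [0-1 FREE][2-2 ALLOC][3-10 ALLOC][11-21 ALLOC][22-30 FREE]
Op 6: free(a) -> (freed a); heap: [0-1 FREE][2-2 ALLOC][3-10 ALLOC][11-30 FREE]
Free blocks: [2 20] total_free=22 largest=20 -> 100*(22-20)/22 = 200/22 ≈ 9.091 -> rounds to 9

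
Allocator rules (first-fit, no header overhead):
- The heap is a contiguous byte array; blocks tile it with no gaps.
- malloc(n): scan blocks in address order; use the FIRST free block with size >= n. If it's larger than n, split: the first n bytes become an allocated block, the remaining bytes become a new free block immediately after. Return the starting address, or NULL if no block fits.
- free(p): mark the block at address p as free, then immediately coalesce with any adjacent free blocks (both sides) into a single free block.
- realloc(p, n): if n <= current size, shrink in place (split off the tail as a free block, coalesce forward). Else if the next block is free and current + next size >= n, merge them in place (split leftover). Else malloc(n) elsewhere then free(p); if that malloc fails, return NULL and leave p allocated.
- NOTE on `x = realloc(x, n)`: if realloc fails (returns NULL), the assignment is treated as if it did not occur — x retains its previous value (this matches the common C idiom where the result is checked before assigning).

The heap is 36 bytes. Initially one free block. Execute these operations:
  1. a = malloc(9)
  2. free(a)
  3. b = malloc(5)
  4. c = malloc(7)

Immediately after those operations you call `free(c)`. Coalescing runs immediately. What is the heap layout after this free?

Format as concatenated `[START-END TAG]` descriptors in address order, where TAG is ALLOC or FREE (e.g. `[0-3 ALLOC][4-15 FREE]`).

Answer: [0-4 ALLOC][5-35 FREE]

Derivation:
Op 1: a = malloc(9) -> a = 0; heap: [0-8 ALLOC][9-35 FREE]
Op 2: free(a) -> (freed a); heap: [0-35 FREE]
Op 3: b = malloc(5) -> b = 0; heap: [0-4 ALLOC][5-35 FREE]
Op 4: c = malloc(7) -> c = 5; heap: [0-4 ALLOC][5-11 ALLOC][12-35 FREE]
free(c): c = 5 -> block [5-11 ALLOC]; mark free, coalesce with adjacent free neighbors -> [0-4 ALLOC][5-35 FREE]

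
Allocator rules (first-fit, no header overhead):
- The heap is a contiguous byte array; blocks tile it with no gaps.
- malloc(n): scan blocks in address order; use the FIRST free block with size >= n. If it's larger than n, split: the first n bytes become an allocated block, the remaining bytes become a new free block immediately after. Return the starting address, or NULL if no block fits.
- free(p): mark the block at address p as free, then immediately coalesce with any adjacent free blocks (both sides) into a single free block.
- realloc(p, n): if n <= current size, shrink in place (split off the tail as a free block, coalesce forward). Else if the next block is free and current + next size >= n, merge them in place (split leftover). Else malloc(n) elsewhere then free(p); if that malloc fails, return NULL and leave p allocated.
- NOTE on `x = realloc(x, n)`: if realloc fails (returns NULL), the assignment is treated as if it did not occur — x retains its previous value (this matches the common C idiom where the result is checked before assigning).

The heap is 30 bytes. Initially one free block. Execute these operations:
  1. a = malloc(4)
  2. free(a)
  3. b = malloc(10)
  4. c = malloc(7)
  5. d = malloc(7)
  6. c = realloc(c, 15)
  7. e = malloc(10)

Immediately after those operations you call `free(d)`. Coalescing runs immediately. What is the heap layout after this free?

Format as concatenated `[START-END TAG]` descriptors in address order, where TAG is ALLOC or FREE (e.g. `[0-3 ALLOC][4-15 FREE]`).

Op 1: a = malloc(4) -> a = 0; heap: [0-3 ALLOC][4-29 FREE]
Op 2: free(a) -> (freed a); heap: [0-29 FREE]
Op 3: b = malloc(10) -> b = 0; heap: [0-9 ALLOC][10-29 FREE]
Op 4: c = malloc(7) -> c = 10; heap: [0-9 ALLOC][10-16 ALLOC][17-29 FREE]
Op 5: d = malloc(7) -> d = 17; heap: [0-9 ALLOC][10-16 ALLOC][17-23 ALLOC][24-29 FREE]
Op 6: c = realloc(c, 15) -> NULL (c unchanged); heap: [0-9 ALLOC][10-16 ALLOC][17-23 ALLOC][24-29 FREE]
Op 7: e = malloc(10) -> e = NULL; heap: [0-9 ALLOC][10-16 ALLOC][17-23 ALLOC][24-29 FREE]
free(d): d = 17 -> block [17-23 ALLOC]; mark free, coalesce with adjacent free neighbors -> [0-9 ALLOC][10-16 ALLOC][17-29 FREE]

Answer: [0-9 ALLOC][10-16 ALLOC][17-29 FREE]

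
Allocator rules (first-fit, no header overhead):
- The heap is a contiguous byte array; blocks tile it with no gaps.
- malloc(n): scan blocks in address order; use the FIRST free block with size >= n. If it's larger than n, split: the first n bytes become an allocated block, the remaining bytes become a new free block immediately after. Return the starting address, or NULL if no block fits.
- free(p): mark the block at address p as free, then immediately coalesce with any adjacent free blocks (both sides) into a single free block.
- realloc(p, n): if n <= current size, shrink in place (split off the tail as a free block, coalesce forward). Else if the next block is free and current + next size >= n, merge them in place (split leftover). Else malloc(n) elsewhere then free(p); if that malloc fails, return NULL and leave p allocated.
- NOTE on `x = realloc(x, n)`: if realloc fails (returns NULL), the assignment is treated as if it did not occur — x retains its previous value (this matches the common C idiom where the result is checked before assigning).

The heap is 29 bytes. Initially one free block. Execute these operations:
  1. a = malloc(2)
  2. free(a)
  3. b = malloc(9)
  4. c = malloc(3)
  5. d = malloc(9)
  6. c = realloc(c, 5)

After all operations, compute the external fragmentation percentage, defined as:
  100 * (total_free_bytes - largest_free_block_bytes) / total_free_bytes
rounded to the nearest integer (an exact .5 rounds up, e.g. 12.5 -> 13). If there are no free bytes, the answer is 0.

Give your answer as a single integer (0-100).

Op 1: a = malloc(2) -> a = 0; heap: [0-1 ALLOC][2-28 FREE]
Op 2: free(a) -> (freed a); heap: [0-28 FREE]
Op 3: b = malloc(9) -> b = 0; heap: [0-8 ALLOC][9-28 FREE]
Op 4: c = malloc(3) -> c = 9; heap: [0-8 ALLOC][9-11 ALLOC][12-28 FREE]
Op 5: d = malloc(9) -> d = 12; heap: [0-8 ALLOC][9-11 ALLOC][12-20 ALLOC][21-28 FREE]
Op 6: c = realloc(c, 5) -> c = 21; heap: [0-8 ALLOC][9-11 FREE][12-20 ALLOC][21-25 ALLOC][26-28 FREE]
Free blocks: [3 3] total_free=6 largest=3 -> 100*(6-3)/6 = 300/6 = 50

Answer: 50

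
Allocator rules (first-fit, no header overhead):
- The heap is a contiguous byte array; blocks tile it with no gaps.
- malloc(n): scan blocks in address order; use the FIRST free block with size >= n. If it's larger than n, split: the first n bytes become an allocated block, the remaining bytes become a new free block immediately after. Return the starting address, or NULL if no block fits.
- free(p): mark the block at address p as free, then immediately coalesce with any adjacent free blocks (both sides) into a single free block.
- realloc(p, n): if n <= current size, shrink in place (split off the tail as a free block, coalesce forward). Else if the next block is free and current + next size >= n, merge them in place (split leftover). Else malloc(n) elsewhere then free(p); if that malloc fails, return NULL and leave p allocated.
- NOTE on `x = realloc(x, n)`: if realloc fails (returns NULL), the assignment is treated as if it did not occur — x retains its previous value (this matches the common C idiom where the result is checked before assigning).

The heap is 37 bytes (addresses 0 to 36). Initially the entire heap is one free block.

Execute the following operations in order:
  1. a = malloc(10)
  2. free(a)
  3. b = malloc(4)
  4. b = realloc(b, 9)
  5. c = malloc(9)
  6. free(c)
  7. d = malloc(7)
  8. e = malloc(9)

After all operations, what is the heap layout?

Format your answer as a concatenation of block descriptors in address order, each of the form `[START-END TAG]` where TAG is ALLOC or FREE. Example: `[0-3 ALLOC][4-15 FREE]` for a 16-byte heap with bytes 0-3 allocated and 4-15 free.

Answer: [0-8 ALLOC][9-15 ALLOC][16-24 ALLOC][25-36 FREE]

Derivation:
Op 1: a = malloc(10) -> a = 0; heap: [0-9 ALLOC][10-36 FREE]
Op 2: free(a) -> (freed a); heap: [0-36 FREE]
Op 3: b = malloc(4) -> b = 0; heap: [0-3 ALLOC][4-36 FREE]
Op 4: b = realloc(b, 9) -> b = 0; heap: [0-8 ALLOC][9-36 FREE]
Op 5: c = malloc(9) -> c = 9; heap: [0-8 ALLOC][9-17 ALLOC][18-36 FREE]
Op 6: free(c) -> (freed c); heap: [0-8 ALLOC][9-36 FREE]
Op 7: d = malloc(7) -> d = 9; heap: [0-8 ALLOC][9-15 ALLOC][16-36 FREE]
Op 8: e = malloc(9) -> e = 16; heap: [0-8 ALLOC][9-15 ALLOC][16-24 ALLOC][25-36 FREE]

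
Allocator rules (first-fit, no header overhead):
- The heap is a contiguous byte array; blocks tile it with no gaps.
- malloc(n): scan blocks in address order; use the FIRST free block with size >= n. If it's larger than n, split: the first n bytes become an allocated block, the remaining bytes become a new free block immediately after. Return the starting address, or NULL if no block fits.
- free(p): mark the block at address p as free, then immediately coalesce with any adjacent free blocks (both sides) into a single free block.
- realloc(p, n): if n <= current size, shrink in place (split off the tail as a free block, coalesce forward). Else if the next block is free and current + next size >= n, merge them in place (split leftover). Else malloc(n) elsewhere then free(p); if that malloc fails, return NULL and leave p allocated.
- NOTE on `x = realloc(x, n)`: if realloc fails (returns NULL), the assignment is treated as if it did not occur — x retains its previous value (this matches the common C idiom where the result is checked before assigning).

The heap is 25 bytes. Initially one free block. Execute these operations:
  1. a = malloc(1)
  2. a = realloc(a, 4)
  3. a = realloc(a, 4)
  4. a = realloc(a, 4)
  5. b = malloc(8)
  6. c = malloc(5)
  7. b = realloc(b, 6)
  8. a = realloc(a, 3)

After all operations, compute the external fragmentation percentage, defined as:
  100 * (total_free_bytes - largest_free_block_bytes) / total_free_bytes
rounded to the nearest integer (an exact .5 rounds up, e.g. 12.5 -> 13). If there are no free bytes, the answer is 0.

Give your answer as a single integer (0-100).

Answer: 27

Derivation:
Op 1: a = malloc(1) -> a = 0; heap: [0-0 ALLOC][1-24 FREE]
Op 2: a = realloc(a, 4) -> a = 0; heap: [0-3 ALLOC][4-24 FREE]
Op 3: a = realloc(a, 4) -> a = 0; heap: [0-3 ALLOC][4-24 FREE]
Op 4: a = realloc(a, 4) -> a = 0; heap: [0-3 ALLOC][4-24 FREE]
Op 5: b = malloc(8) -> b = 4; heap: [0-3 ALLOC][4-11 ALLOC][12-24 FREE]
Op 6: c = malloc(5) -> c = 12; heap: [0-3 ALLOC][4-11 ALLOC][12-16 ALLOC][17-24 FREE]
Op 7: b = realloc(b, 6) -> b = 4; heap: [0-3 ALLOC][4-9 ALLOC][10-11 FREE][12-16 ALLOC][17-24 FREE]
Op 8: a = realloc(a, 3) -> a = 0; heap: [0-2 ALLOC][3-3 FREE][4-9 ALLOC][10-11 FREE][12-16 ALLOC][17-24 FREE]
Free blocks: [1 2 8] total_free=11 largest=8 -> 100*(11-8)/11 = 300/11 ≈ 27.273 -> rounds to 27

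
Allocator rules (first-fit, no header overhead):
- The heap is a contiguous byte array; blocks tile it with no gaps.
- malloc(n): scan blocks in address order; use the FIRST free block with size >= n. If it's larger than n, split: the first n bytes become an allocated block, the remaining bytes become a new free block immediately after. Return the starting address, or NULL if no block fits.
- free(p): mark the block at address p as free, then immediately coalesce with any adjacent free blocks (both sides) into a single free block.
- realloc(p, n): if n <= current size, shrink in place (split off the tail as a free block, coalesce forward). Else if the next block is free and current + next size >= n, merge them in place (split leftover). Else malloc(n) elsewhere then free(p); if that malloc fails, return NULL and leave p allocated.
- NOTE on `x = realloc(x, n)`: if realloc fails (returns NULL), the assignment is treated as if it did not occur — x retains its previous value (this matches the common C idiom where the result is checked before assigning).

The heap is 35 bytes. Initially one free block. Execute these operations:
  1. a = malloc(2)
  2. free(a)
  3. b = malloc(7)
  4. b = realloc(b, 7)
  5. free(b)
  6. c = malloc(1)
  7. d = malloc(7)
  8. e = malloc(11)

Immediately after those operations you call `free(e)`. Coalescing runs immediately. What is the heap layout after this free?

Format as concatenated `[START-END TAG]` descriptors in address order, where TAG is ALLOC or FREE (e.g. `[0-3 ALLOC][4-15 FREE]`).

Answer: [0-0 ALLOC][1-7 ALLOC][8-34 FREE]

Derivation:
Op 1: a = malloc(2) -> a = 0; heap: [0-1 ALLOC][2-34 FREE]
Op 2: free(a) -> (freed a); heap: [0-34 FREE]
Op 3: b = malloc(7) -> b = 0; heap: [0-6 ALLOC][7-34 FREE]
Op 4: b = realloc(b, 7) -> b = 0; heap: [0-6 ALLOC][7-34 FREE]
Op 5: free(b) -> (freed b); heap: [0-34 FREE]
Op 6: c = malloc(1) -> c = 0; heap: [0-0 ALLOC][1-34 FREE]
Op 7: d = malloc(7) -> d = 1; heap: [0-0 ALLOC][1-7 ALLOC][8-34 FREE]
Op 8: e = malloc(11) -> e = 8; heap: [0-0 ALLOC][1-7 ALLOC][8-18 ALLOC][19-34 FREE]
free(e): e = 8 -> block [8-18 ALLOC]; mark free, coalesce with adjacent free neighbors -> [0-0 ALLOC][1-7 ALLOC][8-34 FREE]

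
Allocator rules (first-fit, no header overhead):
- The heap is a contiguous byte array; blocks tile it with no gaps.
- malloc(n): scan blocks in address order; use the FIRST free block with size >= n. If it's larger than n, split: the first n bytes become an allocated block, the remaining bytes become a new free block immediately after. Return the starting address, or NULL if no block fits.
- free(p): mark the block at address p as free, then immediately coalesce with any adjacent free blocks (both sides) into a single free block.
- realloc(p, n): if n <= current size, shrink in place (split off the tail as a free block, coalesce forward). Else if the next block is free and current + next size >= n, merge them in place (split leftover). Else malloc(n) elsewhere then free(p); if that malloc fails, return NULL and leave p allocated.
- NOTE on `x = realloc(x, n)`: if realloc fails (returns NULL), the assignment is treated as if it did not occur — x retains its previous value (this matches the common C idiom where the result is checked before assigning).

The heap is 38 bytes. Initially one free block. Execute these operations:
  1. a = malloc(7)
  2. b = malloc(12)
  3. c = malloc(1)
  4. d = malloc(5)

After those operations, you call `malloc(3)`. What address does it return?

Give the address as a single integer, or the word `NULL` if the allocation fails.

Answer: 25

Derivation:
Op 1: a = malloc(7) -> a = 0; heap: [0-6 ALLOC][7-37 FREE]
Op 2: b = malloc(12) -> b = 7; heap: [0-6 ALLOC][7-18 ALLOC][19-37 FREE]
Op 3: c = malloc(1) -> c = 19; heap: [0-6 ALLOC][7-18 ALLOC][19-19 ALLOC][20-37 FREE]
Op 4: d = malloc(5) -> d = 20; heap: [0-6 ALLOC][7-18 ALLOC][19-19 ALLOC][20-24 ALLOC][25-37 FREE]
malloc(3): first-fit scan over [0-6 ALLOC][7-18 ALLOC][19-19 ALLOC][20-24 ALLOC][25-37 FREE] -> 25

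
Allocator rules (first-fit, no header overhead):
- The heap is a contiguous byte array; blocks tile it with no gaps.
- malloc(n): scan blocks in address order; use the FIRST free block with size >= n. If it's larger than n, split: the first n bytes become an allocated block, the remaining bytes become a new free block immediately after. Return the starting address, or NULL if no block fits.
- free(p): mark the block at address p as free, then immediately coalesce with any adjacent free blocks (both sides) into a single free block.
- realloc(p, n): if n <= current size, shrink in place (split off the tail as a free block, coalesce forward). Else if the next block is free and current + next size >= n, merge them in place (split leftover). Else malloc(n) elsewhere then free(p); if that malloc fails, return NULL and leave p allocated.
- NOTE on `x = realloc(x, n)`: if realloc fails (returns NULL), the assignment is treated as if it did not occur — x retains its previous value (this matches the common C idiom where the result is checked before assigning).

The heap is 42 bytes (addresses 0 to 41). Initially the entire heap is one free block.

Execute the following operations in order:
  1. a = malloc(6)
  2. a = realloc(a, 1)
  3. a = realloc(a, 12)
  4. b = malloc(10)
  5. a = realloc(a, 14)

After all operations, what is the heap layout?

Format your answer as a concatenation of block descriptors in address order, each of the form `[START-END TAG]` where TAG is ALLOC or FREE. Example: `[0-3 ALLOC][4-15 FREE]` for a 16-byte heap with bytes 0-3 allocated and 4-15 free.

Op 1: a = malloc(6) -> a = 0; heap: [0-5 ALLOC][6-41 FREE]
Op 2: a = realloc(a, 1) -> a = 0; heap: [0-0 ALLOC][1-41 FREE]
Op 3: a = realloc(a, 12) -> a = 0; heap: [0-11 ALLOC][12-41 FREE]
Op 4: b = malloc(10) -> b = 12; heap: [0-11 ALLOC][12-21 ALLOC][22-41 FREE]
Op 5: a = realloc(a, 14) -> a = 22; heap: [0-11 FREE][12-21 ALLOC][22-35 ALLOC][36-41 FREE]

Answer: [0-11 FREE][12-21 ALLOC][22-35 ALLOC][36-41 FREE]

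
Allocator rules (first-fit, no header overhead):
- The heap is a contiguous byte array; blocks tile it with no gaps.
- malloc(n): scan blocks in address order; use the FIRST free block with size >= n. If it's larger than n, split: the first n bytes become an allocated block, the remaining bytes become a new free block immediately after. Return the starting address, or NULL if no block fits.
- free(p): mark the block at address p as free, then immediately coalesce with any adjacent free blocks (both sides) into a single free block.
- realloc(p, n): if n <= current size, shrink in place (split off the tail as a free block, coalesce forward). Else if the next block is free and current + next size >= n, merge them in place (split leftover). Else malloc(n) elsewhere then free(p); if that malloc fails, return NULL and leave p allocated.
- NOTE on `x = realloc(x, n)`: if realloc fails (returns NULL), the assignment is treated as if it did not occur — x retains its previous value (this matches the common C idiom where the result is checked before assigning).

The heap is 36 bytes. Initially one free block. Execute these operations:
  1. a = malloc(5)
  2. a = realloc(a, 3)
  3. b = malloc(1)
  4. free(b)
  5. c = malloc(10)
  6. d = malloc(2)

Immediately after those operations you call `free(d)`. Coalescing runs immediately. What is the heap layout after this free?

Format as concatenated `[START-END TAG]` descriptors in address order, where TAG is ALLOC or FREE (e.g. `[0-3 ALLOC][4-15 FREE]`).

Op 1: a = malloc(5) -> a = 0; heap: [0-4 ALLOC][5-35 FREE]
Op 2: a = realloc(a, 3) -> a = 0; heap: [0-2 ALLOC][3-35 FREE]
Op 3: b = malloc(1) -> b = 3; heap: [0-2 ALLOC][3-3 ALLOC][4-35 FREE]
Op 4: free(b) -> (freed b); heap: [0-2 ALLOC][3-35 FREE]
Op 5: c = malloc(10) -> c = 3; heap: [0-2 ALLOC][3-12 ALLOC][13-35 FREE]
Op 6: d = malloc(2) -> d = 13; heap: [0-2 ALLOC][3-12 ALLOC][13-14 ALLOC][15-35 FREE]
free(d): d = 13 -> block [13-14 ALLOC]; mark free, coalesce with adjacent free neighbors -> [0-2 ALLOC][3-12 ALLOC][13-35 FREE]

Answer: [0-2 ALLOC][3-12 ALLOC][13-35 FREE]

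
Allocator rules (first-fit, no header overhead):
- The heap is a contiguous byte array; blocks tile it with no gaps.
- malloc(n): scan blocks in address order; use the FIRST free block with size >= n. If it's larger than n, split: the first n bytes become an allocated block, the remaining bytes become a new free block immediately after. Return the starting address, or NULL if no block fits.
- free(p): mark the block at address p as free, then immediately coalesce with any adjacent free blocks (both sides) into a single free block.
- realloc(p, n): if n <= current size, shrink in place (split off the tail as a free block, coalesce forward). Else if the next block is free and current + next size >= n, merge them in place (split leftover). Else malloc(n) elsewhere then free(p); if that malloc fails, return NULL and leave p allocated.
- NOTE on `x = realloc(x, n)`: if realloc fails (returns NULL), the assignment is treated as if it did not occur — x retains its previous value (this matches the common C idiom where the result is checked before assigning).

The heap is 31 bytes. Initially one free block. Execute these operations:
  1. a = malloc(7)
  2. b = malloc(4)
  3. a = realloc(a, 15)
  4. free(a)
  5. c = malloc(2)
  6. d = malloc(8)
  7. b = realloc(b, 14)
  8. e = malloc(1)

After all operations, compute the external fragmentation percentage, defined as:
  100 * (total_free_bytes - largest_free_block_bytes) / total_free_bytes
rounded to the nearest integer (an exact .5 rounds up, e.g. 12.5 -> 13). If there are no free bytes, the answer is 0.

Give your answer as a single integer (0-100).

Answer: 25

Derivation:
Op 1: a = malloc(7) -> a = 0; heap: [0-6 ALLOC][7-30 FREE]
Op 2: b = malloc(4) -> b = 7; heap: [0-6 ALLOC][7-10 ALLOC][11-30 FREE]
Op 3: a = realloc(a, 15) -> a = 11; heap: [0-6 FREE][7-10 ALLOC][11-25 ALLOC][26-30 FREE]
Op 4: free(a) -> (freed a); heap: [0-6 FREE][7-10 ALLOC][11-30 FREE]
Op 5: c = malloc(2) -> c = 0; heap: [0-1 ALLOC][2-6 FREE][7-10 ALLOC][11-30 FREE]
Op 6: d = malloc(8) -> d = 11; heap: [0-1 ALLOC][2-6 FREE][7-10 ALLOC][11-18 ALLOC][19-30 FREE]
Op 7: b = realloc(b, 14) -> NULL (b unchanged); heap: [0-1 ALLOC][2-6 FREE][7-10 ALLOC][11-18 ALLOC][19-30 FREE]
Op 8: e = malloc(1) -> e = 2; heap: [0-1 ALLOC][2-2 ALLOC][3-6 FREE][7-10 ALLOC][11-18 ALLOC][19-30 FREE]
Free blocks: [4 12] total_free=16 largest=12 -> 100*(16-12)/16 = 400/16 = 25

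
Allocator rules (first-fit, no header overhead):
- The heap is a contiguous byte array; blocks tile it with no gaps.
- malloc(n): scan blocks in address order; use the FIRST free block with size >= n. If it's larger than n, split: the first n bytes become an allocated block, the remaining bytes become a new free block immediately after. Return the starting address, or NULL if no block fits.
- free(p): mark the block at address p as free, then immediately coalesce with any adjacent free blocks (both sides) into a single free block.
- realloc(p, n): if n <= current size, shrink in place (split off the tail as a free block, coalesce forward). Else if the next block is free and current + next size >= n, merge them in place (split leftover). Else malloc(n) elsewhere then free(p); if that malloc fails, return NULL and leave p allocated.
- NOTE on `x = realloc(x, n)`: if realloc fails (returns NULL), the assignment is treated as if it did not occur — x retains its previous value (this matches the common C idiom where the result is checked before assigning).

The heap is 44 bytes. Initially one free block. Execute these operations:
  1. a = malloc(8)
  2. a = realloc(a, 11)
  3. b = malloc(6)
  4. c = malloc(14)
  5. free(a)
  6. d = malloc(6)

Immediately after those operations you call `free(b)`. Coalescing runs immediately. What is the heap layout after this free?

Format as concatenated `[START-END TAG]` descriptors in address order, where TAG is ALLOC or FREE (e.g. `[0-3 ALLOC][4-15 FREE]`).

Answer: [0-5 ALLOC][6-16 FREE][17-30 ALLOC][31-43 FREE]

Derivation:
Op 1: a = malloc(8) -> a = 0; heap: [0-7 ALLOC][8-43 FREE]
Op 2: a = realloc(a, 11) -> a = 0; heap: [0-10 ALLOC][11-43 FREE]
Op 3: b = malloc(6) -> b = 11; heap: [0-10 ALLOC][11-16 ALLOC][17-43 FREE]
Op 4: c = malloc(14) -> c = 17; heap: [0-10 ALLOC][11-16 ALLOC][17-30 ALLOC][31-43 FREE]
Op 5: free(a) -> (freed a); heap: [0-10 FREE][11-16 ALLOC][17-30 ALLOC][31-43 FREE]
Op 6: d = malloc(6) -> d = 0; heap: [0-5 ALLOC][6-10 FREE][11-16 ALLOC][17-30 ALLOC][31-43 FREE]
free(b): b = 11 -> block [11-16 ALLOC]; mark free, coalesce with adjacent free neighbors -> [0-5 ALLOC][6-16 FREE][17-30 ALLOC][31-43 FREE]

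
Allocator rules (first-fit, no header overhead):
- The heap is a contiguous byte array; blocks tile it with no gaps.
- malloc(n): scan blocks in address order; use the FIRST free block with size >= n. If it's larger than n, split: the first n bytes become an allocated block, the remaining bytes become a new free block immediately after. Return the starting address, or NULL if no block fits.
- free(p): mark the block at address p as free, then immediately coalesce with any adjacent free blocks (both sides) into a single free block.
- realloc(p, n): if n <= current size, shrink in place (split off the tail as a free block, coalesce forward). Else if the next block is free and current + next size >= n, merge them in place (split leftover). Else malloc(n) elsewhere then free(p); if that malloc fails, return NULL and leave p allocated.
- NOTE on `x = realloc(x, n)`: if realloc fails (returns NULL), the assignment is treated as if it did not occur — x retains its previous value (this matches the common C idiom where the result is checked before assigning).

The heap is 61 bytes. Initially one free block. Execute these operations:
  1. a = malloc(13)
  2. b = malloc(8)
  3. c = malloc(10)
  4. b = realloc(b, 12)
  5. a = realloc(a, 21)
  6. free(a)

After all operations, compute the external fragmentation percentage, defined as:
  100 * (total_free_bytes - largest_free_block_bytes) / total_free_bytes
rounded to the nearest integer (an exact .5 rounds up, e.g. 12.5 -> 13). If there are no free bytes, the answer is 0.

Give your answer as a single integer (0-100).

Answer: 46

Derivation:
Op 1: a = malloc(13) -> a = 0; heap: [0-12 ALLOC][13-60 FREE]
Op 2: b = malloc(8) -> b = 13; heap: [0-12 ALLOC][13-20 ALLOC][21-60 FREE]
Op 3: c = malloc(10) -> c = 21; heap: [0-12 ALLOC][13-20 ALLOC][21-30 ALLOC][31-60 FREE]
Op 4: b = realloc(b, 12) -> b = 31; heap: [0-12 ALLOC][13-20 FREE][21-30 ALLOC][31-42 ALLOC][43-60 FREE]
Op 5: a = realloc(a, 21) -> a = 0; heap: [0-20 ALLOC][21-30 ALLOC][31-42 ALLOC][43-60 FREE]
Op 6: free(a) -> (freed a); heap: [0-20 FREE][21-30 ALLOC][31-42 ALLOC][43-60 FREE]
Free blocks: [21 18] total_free=39 largest=21 -> 100*(39-21)/39 = 1800/39 ≈ 46.154 -> rounds to 46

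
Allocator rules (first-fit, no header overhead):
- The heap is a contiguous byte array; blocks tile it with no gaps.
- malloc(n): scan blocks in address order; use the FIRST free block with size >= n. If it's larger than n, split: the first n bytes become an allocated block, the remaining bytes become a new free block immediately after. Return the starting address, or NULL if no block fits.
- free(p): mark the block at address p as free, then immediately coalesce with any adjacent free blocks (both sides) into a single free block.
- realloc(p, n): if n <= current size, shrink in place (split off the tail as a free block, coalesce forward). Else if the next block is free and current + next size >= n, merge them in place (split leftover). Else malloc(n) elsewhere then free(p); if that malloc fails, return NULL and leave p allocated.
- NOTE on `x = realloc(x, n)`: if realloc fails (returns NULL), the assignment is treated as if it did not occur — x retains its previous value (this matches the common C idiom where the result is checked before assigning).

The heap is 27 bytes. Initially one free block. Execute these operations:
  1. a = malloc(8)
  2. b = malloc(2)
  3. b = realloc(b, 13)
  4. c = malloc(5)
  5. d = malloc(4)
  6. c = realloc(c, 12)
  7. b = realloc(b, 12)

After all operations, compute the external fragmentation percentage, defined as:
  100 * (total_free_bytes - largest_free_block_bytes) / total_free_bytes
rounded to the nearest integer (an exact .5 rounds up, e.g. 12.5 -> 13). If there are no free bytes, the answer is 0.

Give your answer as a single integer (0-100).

Op 1: a = malloc(8) -> a = 0; heap: [0-7 ALLOC][8-26 FREE]
Op 2: b = malloc(2) -> b = 8; heap: [0-7 ALLOC][8-9 ALLOC][10-26 FREE]
Op 3: b = realloc(b, 13) -> b = 8; heap: [0-7 ALLOC][8-20 ALLOC][21-26 FREE]
Op 4: c = malloc(5) -> c = 21; heap: [0-7 ALLOC][8-20 ALLOC][21-25 ALLOC][26-26 FREE]
Op 5: d = malloc(4) -> d = NULL; heap: [0-7 ALLOC][8-20 ALLOC][21-25 ALLOC][26-26 FREE]
Op 6: c = realloc(c, 12) -> NULL (c unchanged); heap: [0-7 ALLOC][8-20 ALLOC][21-25 ALLOC][26-26 FREE]
Op 7: b = realloc(b, 12) -> b = 8; heap: [0-7 ALLOC][8-19 ALLOC][20-20 FREE][21-25 ALLOC][26-26 FREE]
Free blocks: [1 1] total_free=2 largest=1 -> 100*(2-1)/2 = 100/2 = 50

Answer: 50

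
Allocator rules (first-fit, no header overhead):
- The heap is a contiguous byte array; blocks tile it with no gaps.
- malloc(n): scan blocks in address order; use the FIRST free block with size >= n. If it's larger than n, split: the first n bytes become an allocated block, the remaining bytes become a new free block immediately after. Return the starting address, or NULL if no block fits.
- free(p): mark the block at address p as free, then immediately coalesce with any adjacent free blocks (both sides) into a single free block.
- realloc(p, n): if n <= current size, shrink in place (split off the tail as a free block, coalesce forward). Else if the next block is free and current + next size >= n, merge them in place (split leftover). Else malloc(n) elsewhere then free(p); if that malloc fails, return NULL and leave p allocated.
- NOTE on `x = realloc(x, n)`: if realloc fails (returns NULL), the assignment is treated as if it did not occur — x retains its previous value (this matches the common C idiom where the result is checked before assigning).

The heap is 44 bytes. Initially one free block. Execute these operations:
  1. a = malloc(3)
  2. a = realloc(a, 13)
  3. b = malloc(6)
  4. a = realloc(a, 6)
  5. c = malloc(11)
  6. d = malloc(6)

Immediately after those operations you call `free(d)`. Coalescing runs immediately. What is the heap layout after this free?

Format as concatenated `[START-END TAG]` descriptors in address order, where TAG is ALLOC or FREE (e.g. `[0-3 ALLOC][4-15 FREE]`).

Op 1: a = malloc(3) -> a = 0; heap: [0-2 ALLOC][3-43 FREE]
Op 2: a = realloc(a, 13) -> a = 0; heap: [0-12 ALLOC][13-43 FREE]
Op 3: b = malloc(6) -> b = 13; heap: [0-12 ALLOC][13-18 ALLOC][19-43 FREE]
Op 4: a = realloc(a, 6) -> a = 0; heap: [0-5 ALLOC][6-12 FREE][13-18 ALLOC][19-43 FREE]
Op 5: c = malloc(11) -> c = 19; heap: [0-5 ALLOC][6-12 FREE][13-18 ALLOC][19-29 ALLOC][30-43 FREE]
Op 6: d = malloc(6) -> d = 6; heap: [0-5 ALLOC][6-11 ALLOC][12-12 FREE][13-18 ALLOC][19-29 ALLOC][30-43 FREE]
free(d): d = 6 -> block [6-11 ALLOC]; mark free, coalesce with adjacent free neighbors -> [0-5 ALLOC][6-12 FREE][13-18 ALLOC][19-29 ALLOC][30-43 FREE]

Answer: [0-5 ALLOC][6-12 FREE][13-18 ALLOC][19-29 ALLOC][30-43 FREE]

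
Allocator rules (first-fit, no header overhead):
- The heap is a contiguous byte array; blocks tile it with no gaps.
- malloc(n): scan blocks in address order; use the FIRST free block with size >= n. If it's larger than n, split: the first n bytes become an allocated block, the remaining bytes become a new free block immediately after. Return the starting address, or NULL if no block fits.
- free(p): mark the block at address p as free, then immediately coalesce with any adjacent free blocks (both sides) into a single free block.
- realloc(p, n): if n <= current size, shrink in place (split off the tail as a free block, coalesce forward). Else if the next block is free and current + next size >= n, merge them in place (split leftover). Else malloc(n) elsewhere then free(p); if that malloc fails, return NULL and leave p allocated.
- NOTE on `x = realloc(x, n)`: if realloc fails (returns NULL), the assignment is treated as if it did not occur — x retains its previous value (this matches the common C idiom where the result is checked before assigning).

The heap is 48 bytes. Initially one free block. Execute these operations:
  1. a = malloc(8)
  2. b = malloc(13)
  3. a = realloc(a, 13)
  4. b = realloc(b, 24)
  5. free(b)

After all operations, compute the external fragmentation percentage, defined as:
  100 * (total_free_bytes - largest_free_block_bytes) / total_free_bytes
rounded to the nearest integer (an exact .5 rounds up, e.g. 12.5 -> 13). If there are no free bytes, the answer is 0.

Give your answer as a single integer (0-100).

Op 1: a = malloc(8) -> a = 0; heap: [0-7 ALLOC][8-47 FREE]
Op 2: b = malloc(13) -> b = 8; heap: [0-7 ALLOC][8-20 ALLOC][21-47 FREE]
Op 3: a = realloc(a, 13) -> a = 21; heap: [0-7 FREE][8-20 ALLOC][21-33 ALLOC][34-47 FREE]
Op 4: b = realloc(b, 24) -> NULL (b unchanged); heap: [0-7 FREE][8-20 ALLOC][21-33 ALLOC][34-47 FREE]
Op 5: free(b) -> (freed b); heap: [0-20 FREE][21-33 ALLOC][34-47 FREE]
Free blocks: [21 14] total_free=35 largest=21 -> 100*(35-21)/35 = 1400/35 = 40

Answer: 40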